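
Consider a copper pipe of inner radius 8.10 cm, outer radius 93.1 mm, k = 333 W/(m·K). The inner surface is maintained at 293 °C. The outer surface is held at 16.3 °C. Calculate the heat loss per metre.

Q' = 2πk·ΔT/ln(r₂/r₁) = 2π × 333 × 276.7 / ln(0.0931/0.0810) = 4.16×10^6 W/m

Q' = 4160 kW/m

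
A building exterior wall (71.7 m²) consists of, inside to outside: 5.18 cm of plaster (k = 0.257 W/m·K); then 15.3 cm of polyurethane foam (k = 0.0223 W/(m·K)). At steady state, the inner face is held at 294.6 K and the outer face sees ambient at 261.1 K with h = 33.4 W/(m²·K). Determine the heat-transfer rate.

Series thermal resistances, inner to outer:
  R_plaster = L/(kA) = 0.0518/(0.257·71.7) = 0.002811 K/W
  R_polyurethane foam = L/(kA) = 0.153/(0.0223·71.7) = 0.09569 K/W
  R_conv,out = 1/(hA) = 1/(33.4·71.7) = 4.176×10^-4 K/W
ΣR = 0.002811 + 0.09569 + 4.176×10^-4 = 0.09892 K/W
Q = ΔT/ΣR = (294.6 K − 261.1 K)/0.09892 = 339 W

Q = 339 W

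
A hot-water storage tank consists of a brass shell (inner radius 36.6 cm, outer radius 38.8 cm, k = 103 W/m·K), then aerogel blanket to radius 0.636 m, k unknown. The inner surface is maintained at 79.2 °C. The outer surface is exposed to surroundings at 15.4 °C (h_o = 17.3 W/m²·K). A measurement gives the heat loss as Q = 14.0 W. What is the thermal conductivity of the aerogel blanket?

ΣR = ΔT/Q = |79.2 − 15.4|/14.0 = 4.557 K/W
Known resistances:
  R_brass = (1/0.366 − 1/0.388)/(4πk) = 0.1549/(4π·103) = 1.197×10^-4 K/W
  R_conv,out = 1/(4πr²h) = 1/(4π·0.636²·17.3) = 0.01137 K/W
R_aerogel blanket = ΣR − ΣR_known = 4.557 − 0.01149 = 4.546 K/W
(1/r₁−1/r₂)/(4πk) = 4.546 ⇒ k = 1.005/(4π·4.546) = 0.0176 W/m·K

k = 0.0176 W/m·K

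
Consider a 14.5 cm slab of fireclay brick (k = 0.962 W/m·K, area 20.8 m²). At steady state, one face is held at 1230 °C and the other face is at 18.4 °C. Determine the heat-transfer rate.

Q = kA·ΔT/L = 0.962 × 20.8 × |1230 °C − 18.4 °C| / 0.145 = 1.67×10^5 W

Q = 167 kW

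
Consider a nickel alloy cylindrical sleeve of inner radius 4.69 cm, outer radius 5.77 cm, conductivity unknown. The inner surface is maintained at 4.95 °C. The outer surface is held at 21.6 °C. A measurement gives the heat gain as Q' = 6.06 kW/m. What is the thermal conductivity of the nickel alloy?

k = 12.0 W/m·K

ΣR = ΔT/Q' = |4.95 − 21.6|/6060 = 0.002748 m·K/W
ln(r₂/r₁)/(2πk) = 0.002748 ⇒ k = 0.2072/(2π·0.002748) = 12.0 W/m·K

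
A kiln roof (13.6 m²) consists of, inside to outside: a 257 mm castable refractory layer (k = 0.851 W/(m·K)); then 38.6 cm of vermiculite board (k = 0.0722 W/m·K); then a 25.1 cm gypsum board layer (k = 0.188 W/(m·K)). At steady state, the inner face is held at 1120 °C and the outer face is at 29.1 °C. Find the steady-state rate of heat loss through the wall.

Q = 2120 W

Treat each layer as a resistance in series:
  R_castable refractory = L/(kA) = 0.257/(0.851·13.6) = 0.02221 K/W
  R_vermiculite board = L/(kA) = 0.386/(0.0722·13.6) = 0.3931 K/W
  R_gypsum board = L/(kA) = 0.251/(0.188·13.6) = 0.09817 K/W
ΣR = 0.02221 + 0.3931 + 0.09817 = 0.5135 K/W
Q = ΔT/ΣR = (1120 °C − 29.1 °C)/0.5135 = 2120 W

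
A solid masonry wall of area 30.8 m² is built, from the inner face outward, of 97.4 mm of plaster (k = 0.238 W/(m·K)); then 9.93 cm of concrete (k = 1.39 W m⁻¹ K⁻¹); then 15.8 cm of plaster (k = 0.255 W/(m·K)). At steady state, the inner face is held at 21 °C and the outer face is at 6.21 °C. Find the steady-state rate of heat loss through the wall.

Treat each layer as a resistance in series:
  R_plaster = L/(kA) = 0.0974/(0.238·30.8) = 0.01329 K/W
  R_concrete = L/(kA) = 0.0993/(1.39·30.8) = 0.002319 K/W
  R_plaster = L/(kA) = 0.158/(0.255·30.8) = 0.02012 K/W
ΣR = 0.01329 + 0.002319 + 0.02012 = 0.03573 K/W
Q = ΔT/ΣR = (21 °C − 6.21 °C)/0.03573 = 414 W

Q = 414 W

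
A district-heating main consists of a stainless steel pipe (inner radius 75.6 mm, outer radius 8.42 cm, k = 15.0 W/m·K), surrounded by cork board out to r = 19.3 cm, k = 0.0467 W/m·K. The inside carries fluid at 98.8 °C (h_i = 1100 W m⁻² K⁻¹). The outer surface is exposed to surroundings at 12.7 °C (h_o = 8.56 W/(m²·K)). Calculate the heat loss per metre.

Treat each layer as a resistance in series:
  R'_conv,in = 1/(2πr h) = 1/(2π·0.0756·1100) = 0.001914 m·K/W
  R'_stainless steel = ln(0.0842/0.0756)/(2πk) = 0.1077/(2π·15.0) = 0.001143 m·K/W
  R'_cork board = ln(0.193/0.0842)/(2πk) = 0.8295/(2π·0.0467) = 2.827 m·K/W
  R'_conv,out = 1/(2πr h) = 1/(2π·0.193·8.56) = 0.09634 m·K/W
ΣR = 0.001914 + 0.001143 + 2.827 + 0.09634 = 2.926 m·K/W
Q' = ΔT/ΣR = (98.8 °C − 12.7 °C)/2.926 = 29.4 W/m

Q' = 29.4 W/m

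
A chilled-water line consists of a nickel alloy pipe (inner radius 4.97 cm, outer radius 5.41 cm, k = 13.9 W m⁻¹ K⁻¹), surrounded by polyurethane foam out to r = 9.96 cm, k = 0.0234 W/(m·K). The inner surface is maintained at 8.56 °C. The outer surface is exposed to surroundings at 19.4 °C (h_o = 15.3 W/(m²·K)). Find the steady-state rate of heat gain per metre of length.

Q' = 2.55 W/m

Treat each layer as a resistance in series:
  R'_nickel alloy = ln(0.0541/0.0497)/(2πk) = 0.08483/(2π·13.9) = 9.713×10^-4 m·K/W
  R'_polyurethane foam = ln(0.0996/0.0541)/(2πk) = 0.6103/(2π·0.0234) = 4.151 m·K/W
  R'_conv,out = 1/(2πr h) = 1/(2π·0.0996·15.3) = 0.1044 m·K/W
ΣR = 9.713×10^-4 + 4.151 + 0.1044 = 4.256 m·K/W
Q' = ΔT/ΣR = (8.56 °C − 19.4 °C)/4.256 = -2.55 W/m
(Negative Q' ⇒ heat flows inward; heat gain = 2.55 W/m.)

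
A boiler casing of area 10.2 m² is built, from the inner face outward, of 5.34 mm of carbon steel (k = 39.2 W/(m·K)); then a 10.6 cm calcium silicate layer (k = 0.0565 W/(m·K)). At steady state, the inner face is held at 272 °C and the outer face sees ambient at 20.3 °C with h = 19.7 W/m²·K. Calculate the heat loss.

Series thermal resistances, inner to outer:
  R_carbon steel = L/(kA) = 0.00534/(39.2·10.2) = 1.336×10^-5 K/W
  R_calcium silicate = L/(kA) = 0.106/(0.0565·10.2) = 0.1839 K/W
  R_conv,out = 1/(hA) = 1/(19.7·10.2) = 0.004977 K/W
ΣR = 1.336×10^-5 + 0.1839 + 0.004977 = 0.1889 K/W
Q = ΔT/ΣR = (272 °C − 20.3 °C)/0.1889 = 1330 W

Q = 1330 W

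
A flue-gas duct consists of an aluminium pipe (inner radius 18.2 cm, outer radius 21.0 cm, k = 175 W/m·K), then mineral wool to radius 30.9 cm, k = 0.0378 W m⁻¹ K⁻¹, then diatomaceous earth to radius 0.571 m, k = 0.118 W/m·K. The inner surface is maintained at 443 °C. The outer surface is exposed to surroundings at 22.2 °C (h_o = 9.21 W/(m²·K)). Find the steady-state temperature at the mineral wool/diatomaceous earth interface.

T = 168 °C

Treat each layer as a resistance in series:
  R'_aluminium = ln(0.210/0.182)/(2πk) = 0.1431/(2π·175) = 1.301×10^-4 m·K/W
  R'_mineral wool = ln(0.309/0.210)/(2πk) = 0.3862/(2π·0.0378) = 1.626 m·K/W
  R'_diatomaceous earth = ln(0.571/0.309)/(2πk) = 0.6140/(2π·0.118) = 0.8282 m·K/W
  R'_conv,out = 1/(2πr h) = 1/(2π·0.571·9.21) = 0.03026 m·K/W
ΣR = 1.301×10^-4 + 1.626 + 0.8282 + 0.03026 = 2.485 m·K/W
Q' = ΔT/ΣR = (443 °C − 22.2 °C)/2.485 = 169.3 W/m
From the inner boundary to the mineral wool/diatomaceous earth interface, ΣR_partial = 1.626 m·K/W.
T_interface = T_in − Q'·ΣR_partial = 443 °C − (169.3)(1.626) = 168 °C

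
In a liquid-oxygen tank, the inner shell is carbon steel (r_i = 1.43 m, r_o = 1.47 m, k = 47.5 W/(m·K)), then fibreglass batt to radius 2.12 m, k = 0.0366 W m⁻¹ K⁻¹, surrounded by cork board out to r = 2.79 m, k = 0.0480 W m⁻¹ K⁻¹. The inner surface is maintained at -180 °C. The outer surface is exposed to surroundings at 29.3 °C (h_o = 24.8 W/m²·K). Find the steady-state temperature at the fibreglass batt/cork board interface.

Resistance network (inner→outer):
  R_carbon steel = (1/1.43 − 1/1.47)/(4πk) = 0.01903/(4π·47.5) = 3.188×10^-5 K/W
  R_fibreglass batt = (1/1.47 − 1/2.12)/(4πk) = 0.2086/(4π·0.0366) = 0.4535 K/W
  R_cork board = (1/2.12 − 1/2.79)/(4πk) = 0.1133/(4π·0.0480) = 0.1878 K/W
  R_conv,out = 1/(4πr²h) = 1/(4π·2.79²·24.8) = 4.122×10^-4 K/W
ΣR = 3.188×10^-5 + 0.4535 + 0.1878 + 4.122×10^-4 = 0.6417 K/W
Q = ΔT/ΣR = (-180 °C − 29.3 °C)/0.6417 = -326.2 W
From the inner boundary to the fibreglass batt/cork board interface, ΣR_partial = 0.4535 K/W.
T_interface = T_in − Q·ΣR_partial = -180 °C − (-326.2)(0.4535) = -32.1 °C

T = -32.1 °C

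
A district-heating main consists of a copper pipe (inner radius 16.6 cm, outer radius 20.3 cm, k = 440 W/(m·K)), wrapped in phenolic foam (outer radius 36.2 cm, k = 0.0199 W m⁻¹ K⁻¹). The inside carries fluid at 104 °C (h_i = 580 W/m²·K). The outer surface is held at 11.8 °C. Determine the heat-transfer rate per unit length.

Resistance network (inner→outer):
  R'_conv,in = 1/(2πr h) = 1/(2π·0.166·580) = 0.001653 m·K/W
  R'_copper = ln(0.203/0.166)/(2πk) = 0.2012/(2π·440) = 7.278×10^-5 m·K/W
  R'_phenolic foam = ln(0.362/0.203)/(2πk) = 0.5784/(2π·0.0199) = 4.626 m·K/W
ΣR = 0.001653 + 7.278×10^-5 + 4.626 = 4.628 m·K/W
Q' = ΔT/ΣR = (104 °C − 11.8 °C)/4.628 = 19.9 W/m

Q' = 19.9 W/m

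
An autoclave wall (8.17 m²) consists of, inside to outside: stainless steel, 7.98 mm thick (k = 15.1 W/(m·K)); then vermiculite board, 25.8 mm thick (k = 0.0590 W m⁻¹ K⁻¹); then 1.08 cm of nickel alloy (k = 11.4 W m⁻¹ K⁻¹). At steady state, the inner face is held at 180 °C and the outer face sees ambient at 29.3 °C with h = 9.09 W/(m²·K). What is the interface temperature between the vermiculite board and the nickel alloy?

Series thermal resistances, inner to outer:
  R_stainless steel = L/(kA) = 0.00798/(15.1·8.17) = 6.469×10^-5 K/W
  R_vermiculite board = L/(kA) = 0.0258/(0.0590·8.17) = 0.05352 K/W
  R_nickel alloy = L/(kA) = 0.0108/(11.4·8.17) = 1.160×10^-4 K/W
  R_conv,out = 1/(hA) = 1/(9.09·8.17) = 0.01347 K/W
ΣR = 6.469×10^-5 + 0.05352 + 1.160×10^-4 + 0.01347 = 0.06717 K/W
Q = ΔT/ΣR = (180 °C − 29.3 °C)/0.06717 = 2244 W
From the inner boundary to the vermiculite board/nickel alloy interface, ΣR_partial = 0.05358 K/W.
T_interface = T_in − Q·ΣR_partial = 180 °C − (2244)(0.05358) = 59.8 °C

T = 59.8 °C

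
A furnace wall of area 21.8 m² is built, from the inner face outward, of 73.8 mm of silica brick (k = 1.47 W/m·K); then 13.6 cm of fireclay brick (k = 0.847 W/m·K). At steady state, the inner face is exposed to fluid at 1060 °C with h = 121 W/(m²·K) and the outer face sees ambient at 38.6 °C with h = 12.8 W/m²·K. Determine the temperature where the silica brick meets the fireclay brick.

T = 859 °C

Resistance network (inner→outer):
  R_conv,in = 1/(hA) = 1/(121·21.8) = 3.791×10^-4 K/W
  R_silica brick = L/(kA) = 0.0738/(1.47·21.8) = 0.002303 K/W
  R_fireclay brick = L/(kA) = 0.136/(0.847·21.8) = 0.007365 K/W
  R_conv,out = 1/(hA) = 1/(12.8·21.8) = 0.003584 K/W
ΣR = 3.791×10^-4 + 0.002303 + 0.007365 + 0.003584 = 0.01363 K/W
Q = ΔT/ΣR = (1060 °C − 38.6 °C)/0.01363 = 74940 W
From the inner boundary to the silica brick/fireclay brick interface, ΣR_partial = 0.002682 K/W.
T_interface = T_in − Q·ΣR_partial = 1060 °C − (74940)(0.002682) = 859 °C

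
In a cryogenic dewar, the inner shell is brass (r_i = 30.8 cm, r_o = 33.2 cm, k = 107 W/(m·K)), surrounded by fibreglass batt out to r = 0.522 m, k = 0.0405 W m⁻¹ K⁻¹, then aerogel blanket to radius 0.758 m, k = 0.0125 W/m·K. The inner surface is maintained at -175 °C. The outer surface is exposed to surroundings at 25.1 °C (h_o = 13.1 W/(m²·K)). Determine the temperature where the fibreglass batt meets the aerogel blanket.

Resistance network (inner→outer):
  R_brass = (1/0.308 − 1/0.332)/(4πk) = 0.2347/(4π·107) = 1.746×10^-4 K/W
  R_fibreglass batt = (1/0.332 − 1/0.522)/(4πk) = 1.096/(4π·0.0405) = 2.154 K/W
  R_aerogel blanket = (1/0.522 − 1/0.758)/(4πk) = 0.5964/(4π·0.0125) = 3.797 K/W
  R_conv,out = 1/(4πr²h) = 1/(4π·0.758²·13.1) = 0.01057 K/W
ΣR = 1.746×10^-4 + 2.154 + 3.797 + 0.01057 = 5.962 K/W
Q = ΔT/ΣR = (-175 °C − 25.1 °C)/5.962 = -33.56 W
From the inner boundary to the fibreglass batt/aerogel blanket interface, ΣR_partial = 2.154 K/W.
T_interface = T_in − Q·ΣR_partial = -175 °C − (-33.56)(2.154) = -103 °C

T = -103 °C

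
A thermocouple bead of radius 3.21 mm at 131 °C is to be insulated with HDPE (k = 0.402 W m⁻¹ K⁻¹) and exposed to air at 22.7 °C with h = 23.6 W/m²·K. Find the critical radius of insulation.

r_cr = 3.41 cm

For a sphere, r_cr = 2k_ins/h = 2·0.402/23.6 = 0.0341 m = 3.41 cm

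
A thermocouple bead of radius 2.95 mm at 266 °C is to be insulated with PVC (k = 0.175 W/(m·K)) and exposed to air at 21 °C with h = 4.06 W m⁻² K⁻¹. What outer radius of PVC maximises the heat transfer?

r_cr = 8.62 cm

For a sphere, r_cr = 2k_ins/h = 2·0.175/4.06 = 0.0862 m = 8.62 cm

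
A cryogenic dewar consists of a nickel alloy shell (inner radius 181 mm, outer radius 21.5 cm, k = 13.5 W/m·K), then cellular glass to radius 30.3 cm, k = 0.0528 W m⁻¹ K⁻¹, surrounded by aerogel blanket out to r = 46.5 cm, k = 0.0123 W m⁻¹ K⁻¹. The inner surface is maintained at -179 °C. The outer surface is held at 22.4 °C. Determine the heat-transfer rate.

Q = 21.2 W

Resistance network (inner→outer):
  R_nickel alloy = (1/0.181 − 1/0.215)/(4πk) = 0.8737/(4π·13.5) = 0.005150 K/W
  R_cellular glass = (1/0.215 − 1/0.303)/(4πk) = 1.351/(4π·0.0528) = 2.036 K/W
  R_aerogel blanket = (1/0.303 − 1/0.465)/(4πk) = 1.150/(4π·0.0123) = 7.439 K/W
ΣR = 0.005150 + 2.036 + 7.439 = 9.480 K/W
Q = ΔT/ΣR = (-179 °C − 22.4 °C)/9.480 = -21.2 W
(Negative Q ⇒ heat flows inward; heat gain = 21.2 W.)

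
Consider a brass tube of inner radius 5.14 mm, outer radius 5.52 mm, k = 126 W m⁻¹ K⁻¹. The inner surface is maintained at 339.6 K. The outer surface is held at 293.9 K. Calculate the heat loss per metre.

Q' = 2πk·ΔT/ln(r₂/r₁) = 2π × 126 × 45.7 / ln(0.00552/0.00514) = 5.07×10^5 W/m

Q' = 5.07×10^5 W/m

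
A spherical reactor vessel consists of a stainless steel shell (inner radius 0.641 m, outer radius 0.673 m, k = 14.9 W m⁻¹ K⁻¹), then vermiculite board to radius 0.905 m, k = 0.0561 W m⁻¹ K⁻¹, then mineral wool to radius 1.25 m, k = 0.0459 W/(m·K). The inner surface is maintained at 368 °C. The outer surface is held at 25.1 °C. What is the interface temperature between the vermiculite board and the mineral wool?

Resistance network (inner→outer):
  R_stainless steel = (1/0.641 − 1/0.673)/(4πk) = 0.07418/(4π·14.9) = 3.962×10^-4 K/W
  R_vermiculite board = (1/0.673 − 1/0.905)/(4πk) = 0.3809/(4π·0.0561) = 0.5403 K/W
  R_mineral wool = (1/0.905 − 1/1.25)/(4πk) = 0.3050/(4π·0.0459) = 0.5287 K/W
ΣR = 3.962×10^-4 + 0.5403 + 0.5287 = 1.069 K/W
Q = ΔT/ΣR = (368 °C − 25.1 °C)/1.069 = 320.8 W
From the inner boundary to the vermiculite board/mineral wool interface, ΣR_partial = 0.5407 K/W.
T_interface = T_in − Q·ΣR_partial = 368 °C − (320.8)(0.5407) = 195 °C

T = 195 °C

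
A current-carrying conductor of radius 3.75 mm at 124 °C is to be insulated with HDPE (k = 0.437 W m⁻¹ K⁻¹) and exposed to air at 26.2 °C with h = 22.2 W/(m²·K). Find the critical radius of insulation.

r_cr = 1.97 cm

For a cylinder, r_cr = k_ins/h = 0.437/22.2 = 0.0197 m = 1.97 cm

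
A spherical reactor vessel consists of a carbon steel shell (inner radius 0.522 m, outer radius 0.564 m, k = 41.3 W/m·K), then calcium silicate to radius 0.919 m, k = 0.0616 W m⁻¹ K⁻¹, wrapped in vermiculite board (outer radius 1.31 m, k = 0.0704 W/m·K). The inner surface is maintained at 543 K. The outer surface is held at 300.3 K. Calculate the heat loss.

Q = 194 W

Resistance network (inner→outer):
  R_carbon steel = (1/0.522 − 1/0.564)/(4πk) = 0.1427/(4π·41.3) = 2.749×10^-4 K/W
  R_calcium silicate = (1/0.564 − 1/0.919)/(4πk) = 0.6849/(4π·0.0616) = 0.8848 K/W
  R_vermiculite board = (1/0.919 − 1/1.31)/(4πk) = 0.3248/(4π·0.0704) = 0.3671 K/W
ΣR = 2.749×10^-4 + 0.8848 + 0.3671 = 1.252 K/W
Q = ΔT/ΣR = (543 K − 300.3 K)/1.252 = 194 W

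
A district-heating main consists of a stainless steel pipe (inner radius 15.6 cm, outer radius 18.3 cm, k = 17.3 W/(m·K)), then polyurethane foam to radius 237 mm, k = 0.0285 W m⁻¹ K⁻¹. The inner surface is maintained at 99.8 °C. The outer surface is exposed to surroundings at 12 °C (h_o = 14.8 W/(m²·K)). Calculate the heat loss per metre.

Q' = 58.9 W/m

Resistance network (inner→outer):
  R'_stainless steel = ln(0.183/0.156)/(2πk) = 0.1596/(2π·17.3) = 0.001469 m·K/W
  R'_polyurethane foam = ln(0.237/0.183)/(2πk) = 0.2586/(2π·0.0285) = 1.444 m·K/W
  R'_conv,out = 1/(2πr h) = 1/(2π·0.237·14.8) = 0.04537 m·K/W
ΣR = 0.001469 + 1.444 + 0.04537 = 1.491 m·K/W
Q' = ΔT/ΣR = (99.8 °C − 12 °C)/1.491 = 58.9 W/m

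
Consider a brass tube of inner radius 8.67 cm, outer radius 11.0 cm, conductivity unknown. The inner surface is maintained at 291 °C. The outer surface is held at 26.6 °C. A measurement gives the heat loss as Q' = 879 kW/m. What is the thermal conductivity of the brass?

k = 126 W/m·K

ΣR = ΔT/Q' = |291 − 26.6|/8.79×10^5 = 3.008×10^-4 m·K/W
ln(r₂/r₁)/(2πk) = 3.008×10^-4 ⇒ k = 0.2380/(2π·3.008×10^-4) = 126 W/m·K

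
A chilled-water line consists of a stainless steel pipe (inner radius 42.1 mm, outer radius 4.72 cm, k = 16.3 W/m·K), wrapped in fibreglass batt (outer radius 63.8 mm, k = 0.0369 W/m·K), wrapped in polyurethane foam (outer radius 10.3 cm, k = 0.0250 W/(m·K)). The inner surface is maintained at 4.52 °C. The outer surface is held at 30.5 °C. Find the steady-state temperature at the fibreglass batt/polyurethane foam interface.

Treat each layer as a resistance in series:
  R'_stainless steel = ln(0.0472/0.0421)/(2πk) = 0.1143/(2π·16.3) = 0.001116 m·K/W
  R'_fibreglass batt = ln(0.0638/0.0472)/(2πk) = 0.3014/(2π·0.0369) = 1.300 m·K/W
  R'_polyurethane foam = ln(0.103/0.0638)/(2πk) = 0.4790/(2π·0.0250) = 3.049 m·K/W
ΣR = 0.001116 + 1.300 + 3.049 = 4.350 m·K/W
Q' = ΔT/ΣR = (4.52 °C − 30.5 °C)/4.350 = -5.972 W/m
From the inner boundary to the fibreglass batt/polyurethane foam interface, ΣR_partial = 1.301 m·K/W.
T_interface = T_in − Q'·ΣR_partial = 4.52 °C − (-5.972)(1.301) = 12.3 °C

T = 12.3 °C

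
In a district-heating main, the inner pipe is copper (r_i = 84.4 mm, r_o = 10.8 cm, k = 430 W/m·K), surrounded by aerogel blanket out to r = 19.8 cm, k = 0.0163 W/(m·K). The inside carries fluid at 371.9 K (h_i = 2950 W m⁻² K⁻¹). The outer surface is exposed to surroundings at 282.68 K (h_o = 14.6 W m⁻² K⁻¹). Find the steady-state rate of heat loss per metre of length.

Q' = 14.9 W/m

Series thermal resistances, inner to outer:
  R'_conv,in = 1/(2πr h) = 1/(2π·0.0844·2950) = 6.392×10^-4 m·K/W
  R'_copper = ln(0.108/0.0844)/(2πk) = 0.2466/(2π·430) = 9.126×10^-5 m·K/W
  R'_aerogel blanket = ln(0.198/0.108)/(2πk) = 0.6061/(2π·0.0163) = 5.918 m·K/W
  R'_conv,out = 1/(2πr h) = 1/(2π·0.198·14.6) = 0.05506 m·K/W
ΣR = 6.392×10^-4 + 9.126×10^-5 + 5.918 + 0.05506 = 5.974 m·K/W
Q' = ΔT/ΣR = (371.9 K − 282.68 K)/5.974 = 14.9 W/m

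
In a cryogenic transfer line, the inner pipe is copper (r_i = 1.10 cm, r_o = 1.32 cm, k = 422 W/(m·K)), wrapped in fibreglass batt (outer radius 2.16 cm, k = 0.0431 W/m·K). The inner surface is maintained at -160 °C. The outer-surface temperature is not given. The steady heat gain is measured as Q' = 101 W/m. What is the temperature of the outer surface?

Series resistances:
  R'_copper = ln(0.0132/0.0110)/(2πk) = 0.1823/(2π·422) = 6.876×10^-5 m·K/W
  R'_fibreglass batt = ln(0.0216/0.0132)/(2πk) = 0.4925/(2π·0.0431) = 1.819 m·K/W
ΣR = 1.819 m·K/W
ΔT = Q'·ΣR = 101 × 1.819 = 183.7 K
Heat flows inward, so T_out = T_in + ΔT = -160 + 183.7 = 23.7 °C

T_out = 23.7 °C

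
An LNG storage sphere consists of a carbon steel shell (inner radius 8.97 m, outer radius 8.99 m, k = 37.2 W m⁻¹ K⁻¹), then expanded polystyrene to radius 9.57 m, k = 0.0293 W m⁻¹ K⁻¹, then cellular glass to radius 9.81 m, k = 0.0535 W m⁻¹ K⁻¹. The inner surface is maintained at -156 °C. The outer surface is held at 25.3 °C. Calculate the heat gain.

Q = 8200 W

Resistance network (inner→outer):
  R_carbon steel = (1/8.97 − 1/8.99)/(4πk) = 2.480×10^-4/(4π·37.2) = 5.305×10^-7 K/W
  R_expanded polystyrene = (1/8.99 − 1/9.57)/(4πk) = 0.006741/(4π·0.0293) = 0.01831 K/W
  R_cellular glass = (1/9.57 − 1/9.81)/(4πk) = 0.002556/(4π·0.0535) = 0.003802 K/W
ΣR = 5.305×10^-7 + 0.01831 + 0.003802 = 0.02211 K/W
Q = ΔT/ΣR = (-156 °C − 25.3 °C)/0.02211 = -8200 W
(Negative Q ⇒ heat flows inward; heat gain = 8200 W.)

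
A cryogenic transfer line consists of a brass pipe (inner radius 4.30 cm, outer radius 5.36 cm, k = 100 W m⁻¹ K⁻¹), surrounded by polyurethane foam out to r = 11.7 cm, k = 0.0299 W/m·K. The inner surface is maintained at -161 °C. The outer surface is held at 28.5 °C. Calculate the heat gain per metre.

Q' = 45.6 W/m

Series thermal resistances, inner to outer:
  R'_brass = ln(0.0536/0.0430)/(2πk) = 0.2203/(2π·100) = 3.507×10^-4 m·K/W
  R'_polyurethane foam = ln(0.117/0.0536)/(2πk) = 0.7806/(2π·0.0299) = 4.155 m·K/W
ΣR = 3.507×10^-4 + 4.155 = 4.155 m·K/W
Q' = ΔT/ΣR = (-161 °C − 28.5 °C)/4.155 = -45.6 W/m
(Negative Q' ⇒ heat flows inward; heat gain = 45.6 W/m.)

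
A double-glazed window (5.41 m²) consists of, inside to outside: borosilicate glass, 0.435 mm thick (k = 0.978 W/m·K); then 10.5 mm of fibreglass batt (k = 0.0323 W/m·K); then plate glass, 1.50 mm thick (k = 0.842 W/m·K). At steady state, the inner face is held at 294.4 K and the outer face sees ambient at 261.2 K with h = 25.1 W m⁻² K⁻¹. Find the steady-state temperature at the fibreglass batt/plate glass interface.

T = 264.96 K

Series thermal resistances, inner to outer:
  R_borosilicate glass = L/(kA) = 4.35×10^-4/(0.978·5.41) = 8.222×10^-5 K/W
  R_fibreglass batt = L/(kA) = 0.0105/(0.0323·5.41) = 0.06009 K/W
  R_plate glass = L/(kA) = 0.00150/(0.842·5.41) = 3.293×10^-4 K/W
  R_conv,out = 1/(hA) = 1/(25.1·5.41) = 0.007364 K/W
ΣR = 8.222×10^-5 + 0.06009 + 3.293×10^-4 + 0.007364 = 0.06787 K/W
Q = ΔT/ΣR = (294.4 K − 261.2 K)/0.06787 = 489.2 W
From the inner boundary to the fibreglass batt/plate glass interface, ΣR_partial = 0.06017 K/W.
T_interface = T_in − Q·ΣR_partial = 294.4 K − (489.2)(0.06017) = 264.96 K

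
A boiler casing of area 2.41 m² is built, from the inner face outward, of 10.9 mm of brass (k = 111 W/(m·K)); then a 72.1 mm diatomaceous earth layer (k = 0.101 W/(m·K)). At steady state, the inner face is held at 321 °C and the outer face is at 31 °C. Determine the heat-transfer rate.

Series thermal resistances, inner to outer:
  R_brass = L/(kA) = 0.0109/(111·2.41) = 4.075×10^-5 K/W
  R_diatomaceous earth = L/(kA) = 0.0721/(0.101·2.41) = 0.2962 K/W
ΣR = 4.075×10^-5 + 0.2962 = 0.2962 K/W
Q = ΔT/ΣR = (321 °C − 31 °C)/0.2962 = 979 W

Q = 979 W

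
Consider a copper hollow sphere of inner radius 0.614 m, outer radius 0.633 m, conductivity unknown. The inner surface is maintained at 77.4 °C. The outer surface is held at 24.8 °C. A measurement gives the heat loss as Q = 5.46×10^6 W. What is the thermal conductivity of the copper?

k = 404 W/m·K

ΣR = ΔT/Q = |77.4 − 24.8|/5.46×10^6 = 9.634×10^-6 K/W
(1/r₁−1/r₂)/(4πk) = 9.634×10^-6 ⇒ k = 0.04889/(4π·9.634×10^-6) = 404 W/m·K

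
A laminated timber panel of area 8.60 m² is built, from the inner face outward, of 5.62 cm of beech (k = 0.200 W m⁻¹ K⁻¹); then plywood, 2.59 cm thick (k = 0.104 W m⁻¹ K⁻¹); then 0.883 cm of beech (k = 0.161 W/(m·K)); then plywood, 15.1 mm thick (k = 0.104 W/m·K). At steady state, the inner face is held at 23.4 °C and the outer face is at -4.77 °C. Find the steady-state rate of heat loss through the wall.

Resistance network (inner→outer):
  R_beech = L/(kA) = 0.0562/(0.200·8.60) = 0.03267 K/W
  R_plywood = L/(kA) = 0.0259/(0.104·8.60) = 0.02896 K/W
  R_beech = L/(kA) = 0.00883/(0.161·8.60) = 0.006377 K/W
  R_plywood = L/(kA) = 0.0151/(0.104·8.60) = 0.01688 K/W
ΣR = 0.03267 + 0.02896 + 0.006377 + 0.01688 = 0.08489 K/W
Q = ΔT/ΣR = (23.4 °C − -4.77 °C)/0.08489 = 332 W

Q = 332 W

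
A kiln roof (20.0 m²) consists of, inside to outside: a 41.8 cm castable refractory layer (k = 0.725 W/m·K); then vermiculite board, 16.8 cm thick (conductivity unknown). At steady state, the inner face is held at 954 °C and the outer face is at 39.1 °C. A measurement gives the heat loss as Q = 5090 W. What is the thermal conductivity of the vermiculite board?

k = 0.0557 W/m·K

ΣR = ΔT/Q = |954 − 39.1|/5090 = 0.1797 K/W
Known resistances:
  R_castable refractory = L/(kA) = 0.418/(0.725·20.0) = 0.02883 K/W
R_vermiculite board = ΣR − ΣR_known = 0.1797 − 0.02883 = 0.1509 K/W
L/(kA) = 0.1509 ⇒ k = 0.168/(0.1509·20.0) = 0.0557 W/m·K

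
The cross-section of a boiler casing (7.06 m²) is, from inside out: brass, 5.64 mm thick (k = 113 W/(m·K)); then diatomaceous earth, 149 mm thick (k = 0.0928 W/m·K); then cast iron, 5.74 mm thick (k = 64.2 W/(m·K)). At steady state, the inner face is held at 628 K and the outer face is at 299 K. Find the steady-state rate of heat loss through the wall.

Treat each layer as a resistance in series:
  R_brass = L/(kA) = 0.00564/(113·7.06) = 7.070×10^-6 K/W
  R_diatomaceous earth = L/(kA) = 0.149/(0.0928·7.06) = 0.2274 K/W
  R_cast iron = L/(kA) = 0.00574/(64.2·7.06) = 1.266×10^-5 K/W
ΣR = 7.070×10^-6 + 0.2274 + 1.266×10^-5 = 0.2274 K/W
Q = ΔT/ΣR = (628 K − 299 K)/0.2274 = 1450 W

Q = 1450 W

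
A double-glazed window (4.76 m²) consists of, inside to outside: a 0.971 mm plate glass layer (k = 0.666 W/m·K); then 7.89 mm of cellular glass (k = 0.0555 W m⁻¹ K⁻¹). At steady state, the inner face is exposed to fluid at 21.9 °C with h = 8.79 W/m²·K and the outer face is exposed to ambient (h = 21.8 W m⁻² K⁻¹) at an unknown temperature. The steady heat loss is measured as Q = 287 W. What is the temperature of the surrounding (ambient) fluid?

Series resistances:
  R_conv,in = 1/(hA) = 1/(8.79·4.76) = 0.02390 K/W
  R_plate glass = L/(kA) = 9.71×10^-4/(0.666·4.76) = 3.063×10^-4 K/W
  R_cellular glass = L/(kA) = 0.00789/(0.0555·4.76) = 0.02987 K/W
  R_conv,out = 1/(hA) = 1/(21.8·4.76) = 0.009637 K/W
ΣR = 0.06371 K/W
ΔT = Q·ΣR = 287 × 0.06371 = 18.28 K
Heat flows outward, so T_out = T_in − ΔT = 21.9 − 18.28 = 3.62 °C

T_out = 3.62 °C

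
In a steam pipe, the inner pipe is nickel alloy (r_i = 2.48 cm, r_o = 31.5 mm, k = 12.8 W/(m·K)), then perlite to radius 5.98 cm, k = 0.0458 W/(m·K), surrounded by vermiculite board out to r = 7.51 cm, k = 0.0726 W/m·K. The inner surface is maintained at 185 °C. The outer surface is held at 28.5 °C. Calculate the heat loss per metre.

Q' = 57.3 W/m

Resistance network (inner→outer):
  R'_nickel alloy = ln(0.0315/0.0248)/(2πk) = 0.2391/(2π·12.8) = 0.002974 m·K/W
  R'_perlite = ln(0.0598/0.0315)/(2πk) = 0.6410/(2π·0.0458) = 2.228 m·K/W
  R'_vermiculite board = ln(0.0751/0.0598)/(2πk) = 0.2278/(2π·0.0726) = 0.4994 m·K/W
ΣR = 0.002974 + 2.228 + 0.4994 = 2.730 m·K/W
Q' = ΔT/ΣR = (185 °C − 28.5 °C)/2.730 = 57.3 W/m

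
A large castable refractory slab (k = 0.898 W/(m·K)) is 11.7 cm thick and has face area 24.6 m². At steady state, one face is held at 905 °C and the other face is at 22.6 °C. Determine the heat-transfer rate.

Q = kA·ΔT/L = 0.898 × 24.6 × |905 °C − 22.6 °C| / 0.117 = 1.67×10^5 W

Q = 1.67×10^5 W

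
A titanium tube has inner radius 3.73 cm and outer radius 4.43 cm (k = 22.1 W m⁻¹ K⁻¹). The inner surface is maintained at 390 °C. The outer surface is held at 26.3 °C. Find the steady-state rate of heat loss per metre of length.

Q' = 2.94×10^5 W/m

Q' = 2πk·ΔT/ln(r₂/r₁) = 2π × 22.1 × 363.7 / ln(0.0443/0.0373) = 2.94×10^5 W/m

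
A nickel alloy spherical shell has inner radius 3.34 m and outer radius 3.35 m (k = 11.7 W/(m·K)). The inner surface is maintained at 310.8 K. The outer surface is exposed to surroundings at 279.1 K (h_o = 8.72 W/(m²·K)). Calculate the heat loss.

Treat each layer as a resistance in series:
  R_nickel alloy = (1/3.34 − 1/3.35)/(4πk) = 8.937×10^-4/(4π·11.7) = 6.079×10^-6 K/W
  R_conv,out = 1/(4πr²h) = 1/(4π·3.35²·8.72) = 8.132×10^-4 K/W
ΣR = 6.079×10^-6 + 8.132×10^-4 = 8.193×10^-4 K/W
Q = ΔT/ΣR = (310.8 K − 279.1 K)/8.193×10^-4 = 38700 W

Q = 38700 W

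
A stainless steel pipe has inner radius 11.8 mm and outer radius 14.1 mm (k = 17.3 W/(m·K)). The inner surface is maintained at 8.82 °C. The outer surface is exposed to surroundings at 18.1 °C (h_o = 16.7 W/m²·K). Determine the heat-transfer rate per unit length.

Q' = 13.7 W/m

Series thermal resistances, inner to outer:
  R'_stainless steel = ln(0.0141/0.0118)/(2πk) = 0.1781/(2π·17.3) = 0.001638 m·K/W
  R'_conv,out = 1/(2πr h) = 1/(2π·0.0141·16.7) = 0.6759 m·K/W
ΣR = 0.001638 + 0.6759 = 0.6775 m·K/W
Q' = ΔT/ΣR = (8.82 °C − 18.1 °C)/0.6775 = -13.7 W/m
(Negative Q' ⇒ heat flows inward; heat gain = 13.7 W/m.)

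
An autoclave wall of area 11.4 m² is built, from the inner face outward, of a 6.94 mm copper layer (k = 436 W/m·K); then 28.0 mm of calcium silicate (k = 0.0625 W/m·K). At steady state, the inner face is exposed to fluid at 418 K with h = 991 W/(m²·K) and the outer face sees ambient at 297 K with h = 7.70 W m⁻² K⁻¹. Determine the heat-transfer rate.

Resistance network (inner→outer):
  R_conv,in = 1/(hA) = 1/(991·11.4) = 8.852×10^-5 K/W
  R_copper = L/(kA) = 0.00694/(436·11.4) = 1.396×10^-6 K/W
  R_calcium silicate = L/(kA) = 0.0280/(0.0625·11.4) = 0.03930 K/W
  R_conv,out = 1/(hA) = 1/(7.70·11.4) = 0.01139 K/W
ΣR = 8.852×10^-5 + 1.396×10^-6 + 0.03930 + 0.01139 = 0.05078 K/W
Q = ΔT/ΣR = (418 K − 297 K)/0.05078 = 2380 W

Q = 2.38 kW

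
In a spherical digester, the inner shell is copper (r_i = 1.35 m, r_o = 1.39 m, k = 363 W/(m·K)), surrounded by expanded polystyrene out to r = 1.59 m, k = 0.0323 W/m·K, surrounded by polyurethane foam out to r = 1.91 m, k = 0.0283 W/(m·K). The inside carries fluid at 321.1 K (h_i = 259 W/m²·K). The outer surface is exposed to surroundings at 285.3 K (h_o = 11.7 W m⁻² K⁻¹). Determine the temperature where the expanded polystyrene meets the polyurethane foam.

T = 305.8 K

Series thermal resistances, inner to outer:
  R_conv,in = 1/(4πr²h) = 1/(4π·1.35²·259) = 1.686×10^-4 K/W
  R_copper = (1/1.35 − 1/1.39)/(4πk) = 0.02132/(4π·363) = 4.673×10^-6 K/W
  R_expanded polystyrene = (1/1.39 − 1/1.59)/(4πk) = 0.09049/(4π·0.0323) = 0.2229 K/W
  R_polyurethane foam = (1/1.59 − 1/1.91)/(4πk) = 0.1054/(4π·0.0283) = 0.2963 K/W
  R_conv,out = 1/(4πr²h) = 1/(4π·1.91²·11.7) = 0.001864 K/W
ΣR = 1.686×10^-4 + 4.673×10^-6 + 0.2229 + 0.2963 + 0.001864 = 0.5212 K/W
Q = ΔT/ΣR = (321.1 K − 285.3 K)/0.5212 = 68.69 W
From the inner boundary to the expanded polystyrene/polyurethane foam interface, ΣR_partial = 0.2231 K/W.
T_interface = T_in − Q·ΣR_partial = 321.1 K − (68.69)(0.2231) = 305.8 K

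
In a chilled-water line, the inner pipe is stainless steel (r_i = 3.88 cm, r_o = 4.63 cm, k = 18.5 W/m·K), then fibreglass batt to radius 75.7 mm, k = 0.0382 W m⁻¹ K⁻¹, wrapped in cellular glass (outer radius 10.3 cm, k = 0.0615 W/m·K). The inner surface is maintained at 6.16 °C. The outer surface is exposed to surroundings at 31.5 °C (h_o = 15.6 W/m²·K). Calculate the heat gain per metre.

Q' = 8.60 W/m

Treat each layer as a resistance in series:
  R'_stainless steel = ln(0.0463/0.0388)/(2πk) = 0.1767/(2π·18.5) = 0.001520 m·K/W
  R'_fibreglass batt = ln(0.0757/0.0463)/(2πk) = 0.4916/(2π·0.0382) = 2.048 m·K/W
  R'_cellular glass = ln(0.103/0.0757)/(2πk) = 0.3080/(2π·0.0615) = 0.7969 m·K/W
  R'_conv,out = 1/(2πr h) = 1/(2π·0.103·15.6) = 0.09905 m·K/W
ΣR = 0.001520 + 2.048 + 0.7969 + 0.09905 = 2.945 m·K/W
Q' = ΔT/ΣR = (6.16 °C − 31.5 °C)/2.945 = -8.60 W/m
(Negative Q' ⇒ heat flows inward; heat gain = 8.60 W/m.)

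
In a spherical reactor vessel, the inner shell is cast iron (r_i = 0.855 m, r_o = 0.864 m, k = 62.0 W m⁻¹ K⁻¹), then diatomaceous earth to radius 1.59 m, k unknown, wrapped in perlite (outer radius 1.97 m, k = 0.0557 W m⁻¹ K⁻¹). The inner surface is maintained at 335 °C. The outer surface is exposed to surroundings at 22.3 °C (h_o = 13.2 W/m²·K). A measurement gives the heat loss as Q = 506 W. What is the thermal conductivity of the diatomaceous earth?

ΣR = ΔT/Q = |335 − 22.3|/506 = 0.6180 K/W
Known resistances:
  R_cast iron = (1/0.855 − 1/0.864)/(4πk) = 0.01218/(4π·62.0) = 1.564×10^-5 K/W
  R_perlite = (1/1.59 − 1/1.97)/(4πk) = 0.1213/(4π·0.0557) = 0.1733 K/W
  R_conv,out = 1/(4πr²h) = 1/(4π·1.97²·13.2) = 0.001553 K/W
R_diatomaceous earth = ΣR − ΣR_known = 0.6180 − 0.1749 = 0.4431 K/W
(1/r₁−1/r₂)/(4πk) = 0.4431 ⇒ k = 0.5285/(4π·0.4431) = 0.0949 W/m·K

k = 0.0949 W/m·K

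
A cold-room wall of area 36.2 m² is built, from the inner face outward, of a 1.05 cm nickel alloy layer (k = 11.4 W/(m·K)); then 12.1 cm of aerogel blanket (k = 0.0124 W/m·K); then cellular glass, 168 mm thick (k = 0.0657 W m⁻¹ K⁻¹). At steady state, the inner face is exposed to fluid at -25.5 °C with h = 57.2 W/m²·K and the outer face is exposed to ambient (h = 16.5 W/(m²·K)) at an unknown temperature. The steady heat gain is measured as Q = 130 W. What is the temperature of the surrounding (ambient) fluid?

T_out = 19.0 °C

Sum the resistances:
  R_conv,in = 1/(hA) = 1/(57.2·36.2) = 4.829×10^-4 K/W
  R_nickel alloy = L/(kA) = 0.0105/(11.4·36.2) = 2.544×10^-5 K/W
  R_aerogel blanket = L/(kA) = 0.121/(0.0124·36.2) = 0.2696 K/W
  R_cellular glass = L/(kA) = 0.168/(0.0657·36.2) = 0.07064 K/W
  R_conv,out = 1/(hA) = 1/(16.5·36.2) = 0.001674 K/W
ΣR = 0.3424 K/W
ΔT = Q·ΣR = 130 × 0.3424 = 44.51 K
Heat flows inward, so T_out = T_in + ΔT = -25.5 + 44.51 = 19.0 °C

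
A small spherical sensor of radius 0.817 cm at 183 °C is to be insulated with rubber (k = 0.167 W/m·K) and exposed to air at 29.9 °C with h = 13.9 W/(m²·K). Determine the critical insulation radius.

r_cr = 2.40 cm

For a sphere, r_cr = 2k_ins/h = 2·0.167/13.9 = 0.0240 m = 2.40 cm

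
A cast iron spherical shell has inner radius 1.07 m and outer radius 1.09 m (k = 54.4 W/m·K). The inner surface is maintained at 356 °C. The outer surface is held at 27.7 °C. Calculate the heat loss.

Q = 4πk·ΔT/(1/r₁ − 1/r₂) = 4π × 54.4 × 328.3 / (1/1.07 − 1/1.09) = 1.31×10^7 W

Q = 1.31×10^7 W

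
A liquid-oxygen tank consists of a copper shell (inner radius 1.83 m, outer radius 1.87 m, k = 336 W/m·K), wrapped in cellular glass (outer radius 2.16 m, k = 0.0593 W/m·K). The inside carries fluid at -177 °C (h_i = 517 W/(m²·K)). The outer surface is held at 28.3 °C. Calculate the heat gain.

Q = 2130 W

Resistance network (inner→outer):
  R_conv,in = 1/(4πr²h) = 1/(4π·1.83²·517) = 4.596×10^-5 K/W
  R_copper = (1/1.83 − 1/1.87)/(4πk) = 0.01169/(4π·336) = 2.768×10^-6 K/W
  R_cellular glass = (1/1.87 − 1/2.16)/(4πk) = 0.07180/(4π·0.0593) = 0.09635 K/W
ΣR = 4.596×10^-5 + 2.768×10^-6 + 0.09635 = 0.09640 K/W
Q = ΔT/ΣR = (-177 °C − 28.3 °C)/0.09640 = -2130 W
(Negative Q ⇒ heat flows inward; heat gain = 2130 W.)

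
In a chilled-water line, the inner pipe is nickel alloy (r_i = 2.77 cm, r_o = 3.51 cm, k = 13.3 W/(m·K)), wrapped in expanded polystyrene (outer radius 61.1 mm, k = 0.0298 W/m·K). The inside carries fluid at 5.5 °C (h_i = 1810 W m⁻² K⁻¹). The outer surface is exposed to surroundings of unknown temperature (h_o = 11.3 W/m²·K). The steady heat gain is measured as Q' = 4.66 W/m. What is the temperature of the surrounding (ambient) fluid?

Series resistances:
  R'_conv,in = 1/(2πr h) = 1/(2π·0.0277·1810) = 0.003174 m·K/W
  R'_nickel alloy = ln(0.0351/0.0277)/(2πk) = 0.2368/(2π·13.3) = 0.002833 m·K/W
  R'_expanded polystyrene = ln(0.0611/0.0351)/(2πk) = 0.5543/(2π·0.0298) = 2.960 m·K/W
  R'_conv,out = 1/(2πr h) = 1/(2π·0.0611·11.3) = 0.2305 m·K/W
ΣR = 3.197 m·K/W
ΔT = Q'·ΣR = 4.66 × 3.197 = 14.90 K
Heat flows inward, so T_out = T_in + ΔT = 5.5 + 14.90 = 20.4 °C

T_out = 20.4 °C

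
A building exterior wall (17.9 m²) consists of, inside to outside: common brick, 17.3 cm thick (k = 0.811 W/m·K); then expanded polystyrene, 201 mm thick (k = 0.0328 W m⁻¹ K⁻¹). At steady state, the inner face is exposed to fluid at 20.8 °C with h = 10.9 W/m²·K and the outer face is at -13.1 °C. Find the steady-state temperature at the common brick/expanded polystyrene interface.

Treat each layer as a resistance in series:
  R_conv,in = 1/(hA) = 1/(10.9·17.9) = 0.005125 K/W
  R_common brick = L/(kA) = 0.173/(0.811·17.9) = 0.01192 K/W
  R_expanded polystyrene = L/(kA) = 0.201/(0.0328·17.9) = 0.3423 K/W
ΣR = 0.005125 + 0.01192 + 0.3423 = 0.3593 K/W
Q = ΔT/ΣR = (20.8 °C − -13.1 °C)/0.3593 = 94.35 W
From the inner boundary to the common brick/expanded polystyrene interface, ΣR_partial = 0.01705 K/W.
T_interface = T_in − Q·ΣR_partial = 20.8 °C − (94.35)(0.01705) = 19.2 °C

T = 19.2 °C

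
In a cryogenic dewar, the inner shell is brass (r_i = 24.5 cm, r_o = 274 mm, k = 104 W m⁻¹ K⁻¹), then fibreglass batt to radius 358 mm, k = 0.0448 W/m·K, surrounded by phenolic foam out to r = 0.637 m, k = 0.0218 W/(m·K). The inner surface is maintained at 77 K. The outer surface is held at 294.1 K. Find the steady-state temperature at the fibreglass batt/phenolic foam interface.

Treat each layer as a resistance in series:
  R_brass = (1/0.245 − 1/0.274)/(4πk) = 0.4320/(4π·104) = 3.306×10^-4 K/W
  R_fibreglass batt = (1/0.274 − 1/0.358)/(4πk) = 0.8563/(4π·0.0448) = 1.521 K/W
  R_phenolic foam = (1/0.358 − 1/0.637)/(4πk) = 1.223/(4π·0.0218) = 4.466 K/W
ΣR = 3.306×10^-4 + 1.521 + 4.466 = 5.987 K/W
Q = ΔT/ΣR = (77 K − 294.1 K)/5.987 = -36.26 W
From the inner boundary to the fibreglass batt/phenolic foam interface, ΣR_partial = 1.521 K/W.
T_interface = T_in − Q·ΣR_partial = 77 K − (-36.26)(1.521) = 132 K

T = 132 K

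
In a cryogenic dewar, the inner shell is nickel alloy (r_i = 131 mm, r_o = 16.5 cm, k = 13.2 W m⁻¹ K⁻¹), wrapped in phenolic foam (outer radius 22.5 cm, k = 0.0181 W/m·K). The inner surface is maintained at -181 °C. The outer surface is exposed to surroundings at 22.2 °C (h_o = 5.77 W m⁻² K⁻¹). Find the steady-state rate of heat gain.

Q = 27.5 W

Treat each layer as a resistance in series:
  R_nickel alloy = (1/0.131 − 1/0.165)/(4πk) = 1.573/(4π·13.2) = 0.009483 K/W
  R_phenolic foam = (1/0.165 − 1/0.225)/(4πk) = 1.616/(4π·0.0181) = 7.106 K/W
  R_conv,out = 1/(4πr²h) = 1/(4π·0.225²·5.77) = 0.2724 K/W
ΣR = 0.009483 + 7.106 + 0.2724 = 7.388 K/W
Q = ΔT/ΣR = (-181 °C − 22.2 °C)/7.388 = -27.5 W
(Negative Q ⇒ heat flows inward; heat gain = 27.5 W.)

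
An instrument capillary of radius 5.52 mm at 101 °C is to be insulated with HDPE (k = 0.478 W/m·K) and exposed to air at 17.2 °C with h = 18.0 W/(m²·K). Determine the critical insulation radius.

r_cr = 2.66 cm

For a cylinder, r_cr = k_ins/h = 0.478/18.0 = 0.0266 m = 2.66 cm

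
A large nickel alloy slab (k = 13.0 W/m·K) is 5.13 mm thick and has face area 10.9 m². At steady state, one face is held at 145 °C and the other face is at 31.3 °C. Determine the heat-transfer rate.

Q = kA·ΔT/L = 13.0 × 10.9 × |145 °C − 31.3 °C| / 0.00513 = 3.14×10^6 W

Q = 3140 kW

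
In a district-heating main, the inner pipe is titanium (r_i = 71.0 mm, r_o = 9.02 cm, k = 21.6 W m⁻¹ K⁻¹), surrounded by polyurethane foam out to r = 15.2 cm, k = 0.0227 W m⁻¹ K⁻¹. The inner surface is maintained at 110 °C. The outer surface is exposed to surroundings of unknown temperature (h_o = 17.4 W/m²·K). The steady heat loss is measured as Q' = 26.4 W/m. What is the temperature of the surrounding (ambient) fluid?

Sum the resistances:
  R'_titanium = ln(0.0902/0.0710)/(2πk) = 0.2393/(2π·21.6) = 0.001764 m·K/W
  R'_polyurethane foam = ln(0.152/0.0902)/(2πk) = 0.5219/(2π·0.0227) = 3.659 m·K/W
  R'_conv,out = 1/(2πr h) = 1/(2π·0.152·17.4) = 0.06018 m·K/W
ΣR = 3.721 m·K/W
ΔT = Q'·ΣR = 26.4 × 3.721 = 98.23 K
Heat flows outward, so T_out = T_in − ΔT = 110 − 98.23 = 11.8 °C

T_out = 11.8 °C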